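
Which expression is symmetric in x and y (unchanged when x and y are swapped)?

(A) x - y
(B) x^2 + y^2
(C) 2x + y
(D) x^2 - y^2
B

A symmetric expression is unchanged when the variables are permuted; here the transformation to test is the swap (x, y) -> (y, x).
Substitute the transformed coordinates into each option and compare with the original:
(A) x - y  ->  (y) - (x) = -x + y   [differs from x - y: not invariant]
(B) x^2 + y^2  ->  (y)^2 + (x)^2 = x^2 + y^2   [equals x^2 + y^2: invariant]
(C) 2x + y  ->  2(y) + (x) = x + 2y   [differs from 2x + y: not invariant]
(D) x^2 - y^2  ->  (y)^2 - (x)^2 = -x^2 + y^2   [differs from x^2 - y^2: not invariant]

Only option (B), x^2 + y^2, is unchanged by the transformation.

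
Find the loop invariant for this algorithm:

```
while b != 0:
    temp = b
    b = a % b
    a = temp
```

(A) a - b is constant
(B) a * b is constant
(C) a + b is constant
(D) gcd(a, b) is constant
D

A loop invariant must hold before the first iteration and be re-established by every execution of the body.

(D) gcd(a, b) is constant: One iteration replaces (a, b) by (b, a mod b). Since a mod b = a - q*b for an integer q, any common divisor of a and b divides b and a mod b, and conversely; hence gcd(b, a mod b) = gcd(a, b). For instance (38, 12) -> (12, 2) keeps gcd = 2. At exit b = 0 and a = gcd of the original inputs.

The other options fail:
(A) a - b is constant: e.g. (a, b) = (38, 12) -> (12, 2): the difference goes from 26 to 10.
(B) a * b is constant: e.g. (a, b) = (38, 12) -> (12, 2): the product goes from 456 to 24.
(C) a + b is constant: e.g. (a, b) = (38, 12) -> (12, 2): the sum goes from 50 to 14.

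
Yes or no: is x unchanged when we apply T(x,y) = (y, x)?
No

Substitute T(x,y) = (y, x) into the expression and compare with the original.

Original: x
After applying T: (y) = y

This differs from the original x (difference: -x + y), so the expression is NOT invariant.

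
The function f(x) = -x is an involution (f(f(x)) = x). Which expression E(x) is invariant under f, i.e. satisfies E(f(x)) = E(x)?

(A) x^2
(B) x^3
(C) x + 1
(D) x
A

Replace x by f(x) = -x in each option and simplify. As a quick numerical cross-check, also compare E(5) with E(f(5)) = E(-5).

(A) x^2  ->  (-x)^2, which simplifies back to x^2; check: E(5) = 25, E(-5) = 25.   [invariant]
(B) x^3  ->  (-x)^3 = -x^3; check: E(5) = 125 but E(-5) = -125.   [not invariant]
(C) x + 1  ->  (-x) + 1 = 1 - x; check: E(5) = 6 but E(-5) = -4.   [not invariant]
(D) x  ->  (-x) = -x; check: E(5) = 5 but E(-5) = -5.   [not invariant]

Only (A) is unchanged. E is symmetric under swapping x with f(x) = -x, which is exactly what an involution does.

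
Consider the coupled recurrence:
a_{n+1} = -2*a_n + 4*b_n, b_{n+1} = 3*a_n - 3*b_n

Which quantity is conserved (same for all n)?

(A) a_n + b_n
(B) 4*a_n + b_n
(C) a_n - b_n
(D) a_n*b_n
A

Replace a_n by a_{n+1} = -2*a_n + 4*b_n and b_n by b_{n+1} = 3*a_n - 3*b_n in each option and simplify:
(A) a_n + b_n  ->  (-2*a_n + 4*b_n) + (3*a_n - 3*b_n) = a_n + b_n   [conserved]
(B) 4*a_n + b_n  ->  4*(-2*a_n + 4*b_n) + (3*a_n - 3*b_n) = -5*a_n + 13*b_n   [not conserved]
(C) a_n - b_n  ->  (-2*a_n + 4*b_n) - (3*a_n - 3*b_n) = -5*a_n + 7*b_n   [not conserved]
(D) a_n*b_n  ->  (-2*a_n + 4*b_n)*(3*a_n - 3*b_n) = -6*a_n^2 + 18*a_n*b_n - 12*b_n^2   [not conserved]

Only (A) a_n + b_n returns to itself after one step, so it is the conserved quantity.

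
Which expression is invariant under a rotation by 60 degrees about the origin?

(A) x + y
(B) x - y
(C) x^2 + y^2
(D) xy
C

A rotation by 60 degrees sends (x, y) to (x/2 - sqrt(3)y/2, sqrt(3)x/2 + y/2).
Substitute the transformed coordinates into each option and compare with the original:
(A) x + y  ->  (x/2 - sqrt(3)y/2) + (sqrt(3)x/2 + y/2) = x/2 + sqrt(3)x/2 - sqrt(3)y/2 + y/2   [differs from x + y: not invariant]
(B) x - y  ->  (x/2 - sqrt(3)y/2) - (sqrt(3)x/2 + y/2) = -sqrt(3)x/2 + x/2 - sqrt(3)y/2 - y/2   [differs from x - y: not invariant]
(C) x^2 + y^2  ->  (x/2 - sqrt(3)y/2)^2 + (sqrt(3)x/2 + y/2)^2 = x^2 + y^2   [equals x^2 + y^2: invariant]
(D) xy  ->  (x/2 - sqrt(3)y/2)(sqrt(3)x/2 + y/2) = sqrt(3)x^2/4 - xy/2 - sqrt(3)y^2/4   [differs from xy: not invariant]

Only option (C), x^2 + y^2, is unchanged by the transformation.
Geometrically, x^2 + y^2 is the squared distance from the origin, which every rotation about the origin preserves.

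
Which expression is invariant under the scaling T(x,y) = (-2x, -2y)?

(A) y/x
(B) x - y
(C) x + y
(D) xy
A

Under the uniform scaling T(x,y) = (-2x, -2y):
Substitute the transformed coordinates into each option and compare with the original:
(A) y/x  ->  (-2y)/(-2x) = y/x   [equals y/x: invariant]
(B) x - y  ->  (-2x) - (-2y) = -2x + 2y   [differs from x - y: not invariant]
(C) x + y  ->  (-2x) + (-2y) = -2x - 2y   [differs from x + y: not invariant]
(D) xy  ->  (-2x)(-2y) = 4xy   [differs from xy: not invariant]

Only option (A), y/x, is unchanged by the transformation.
The common factor -2 cancels in a ratio of coordinates, while sums, products and sums of squares pick up factors of -2 or 4.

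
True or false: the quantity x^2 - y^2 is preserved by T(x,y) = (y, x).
False

Substitute T(x,y) = (y, x) into the expression and compare with the original.

Original: x^2 - y^2
After applying T: (y)^2 - (x)^2 = -x^2 + y^2

This differs from the original x^2 - y^2 (difference: -2x^2 + 2y^2), so the expression is NOT invariant.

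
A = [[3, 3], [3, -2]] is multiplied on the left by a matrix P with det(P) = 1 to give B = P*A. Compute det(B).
-15

By the multiplicative property of determinants, det(B) = det(P*A) = det(P) * det(A) = det(A),
so the determinant is invariant under multiplication by any determinant-1 matrix; we just need det(A).

det(A) = (3)(-2) - (3)(3) = -6 - 9 = -15

Therefore det(B) = 1 * (-15) = -15.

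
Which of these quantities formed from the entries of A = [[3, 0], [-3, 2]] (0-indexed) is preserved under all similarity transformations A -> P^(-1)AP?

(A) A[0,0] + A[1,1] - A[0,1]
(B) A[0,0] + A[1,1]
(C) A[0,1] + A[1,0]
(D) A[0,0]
B

A[0,0] + A[1,1] is the trace of A. By the cyclic property of the trace, tr(P^(-1)AP) = tr(APP^(-1)) = tr(A), so it is the same for every matrix similar to A.

The other combinations are not similarity invariants. For example, take P = [[2, 1], [1, 1]] (det P = 1), so P^(-1) = [[1, -1], [-1, 2]] and
B = P^(-1)AP = [[10, 4], [-14, -5]].
Evaluating each option on A and on B:
(A) A[0,0] + A[1,1] - A[0,1]: 5 for A, 1 for B -> changes
(B) A[0,0] + A[1,1]: 5 for A, 5 for B -> unchanged
(C) A[0,1] + A[1,0]: -3 for A, -10 for B -> changes
(D) A[0,0]: 3 for A, 10 for B -> changes

Only (B) A[0,0] + A[1,1] = 5 survives (and it does so for every P, not just this one), so it is the invariant.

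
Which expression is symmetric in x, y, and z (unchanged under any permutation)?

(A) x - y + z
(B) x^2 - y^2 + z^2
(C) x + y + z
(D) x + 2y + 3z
C

A symmetric expression is unchanged when the variables are permuted; here the transformation to test is the swap (x, y) -> (y, x).
A symmetric expression must survive every permutation; the single swap x <-> y already eliminates the distractors, and the keyed expression is also unchanged by x <-> z and y <-> z (each variable enters it in exactly the same way).
Substitute the transformed coordinates into each option and compare with the original:
(A) x - y + z  ->  (y) - (x) + z = -x + y + z   [differs from x - y + z: not invariant]
(B) x^2 - y^2 + z^2  ->  (y)^2 - (x)^2 + z^2 = -x^2 + y^2 + z^2   [differs from x^2 - y^2 + z^2: not invariant]
(C) x + y + z  ->  (y) + (x) + z = x + y + z   [equals x + y + z: invariant]
(D) x + 2y + 3z  ->  (y) + 2(x) + 3z = 2x + y + 3z   [differs from x + 2y + 3z: not invariant]

Only option (C), x + y + z, is unchanged by the transformation.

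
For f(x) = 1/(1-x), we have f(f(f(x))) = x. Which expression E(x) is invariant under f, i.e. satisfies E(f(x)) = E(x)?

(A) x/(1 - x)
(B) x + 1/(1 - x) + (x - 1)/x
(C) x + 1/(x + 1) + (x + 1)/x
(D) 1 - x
B

Replace x by f(x) = 1/(1 - x) in each option and simplify. As a quick numerical cross-check, also compare E(3) with E(f(3)) = E(-1/2).

(A) x/(1 - x)  ->  (1/(1 - x))/(1 - (1/(1 - x))) = -1/x; check: E(3) = -3/2 but E(-1/2) = -1/3.   [not invariant]
(B) x + 1/(1 - x) + (x - 1)/x  ->  (1/(1 - x)) + 1/(1 - (1/(1 - x))) + ((1/(1 - x)) - 1)/(1/(1 - x)), which simplifies back to x + 1/(1 - x) + (x - 1)/x; check: E(3) = 19/6, E(-1/2) = 19/6.   [invariant]
(C) x + 1/(x + 1) + (x + 1)/x  ->  (1/(1 - x)) + 1/((1/(1 - x)) + 1) + ((1/(1 - x)) + 1)/(1/(1 - x)) = (-x^3 + 6x^2 - 11x + 7)/(x^2 - 3x + 2); check: E(3) = 55/12 but E(-1/2) = 1/2.   [not invariant]
(D) 1 - x  ->  1 - (1/(1 - x)) = x/(x - 1); check: E(3) = -2 but E(-1/2) = 3/2.   [not invariant]

Only (B) is unchanged. Indeed f(f(x)) = 1/(1 - 1/(1-x)) = (1-x)/(-x) = (x-1)/x, so E(x) = x + f(x) + f(f(x)) is the sum over the whole 3-cycle; applying f just permutes the three terms cyclically (x -> f(x) -> f(f(x)) -> x), leaving the sum unchanged.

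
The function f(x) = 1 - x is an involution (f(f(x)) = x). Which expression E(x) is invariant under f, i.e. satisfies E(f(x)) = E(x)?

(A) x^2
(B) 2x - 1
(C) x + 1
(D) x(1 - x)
D

Replace x by f(x) = 1 - x in each option and simplify. As a quick numerical cross-check, also compare E(3) with E(f(3)) = E(-2).

(A) x^2  ->  (1 - x)^2 = (x - 1)^2; check: E(3) = 9 but E(-2) = 4.   [not invariant]
(B) 2x - 1  ->  2(1 - x) - 1 = 1 - 2x; check: E(3) = 5 but E(-2) = -5.   [not invariant]
(C) x + 1  ->  (1 - x) + 1 = 2 - x; check: E(3) = 4 but E(-2) = -1.   [not invariant]
(D) x(1 - x)  ->  (1 - x)(1 - (1 - x)), which simplifies back to x(1 - x); check: E(3) = -6, E(-2) = -6.   [invariant]

Only (D) is unchanged. E is symmetric under swapping x with f(x) = 1 - x, which is exactly what an involution does.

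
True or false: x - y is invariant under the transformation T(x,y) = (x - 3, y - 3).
True

Substitute T(x,y) = (x - 3, y - 3) into the expression and compare with the original.

Original: x - y
After applying T: (x - 3) - (y - 3) = x - y

This is identical to the original x - y, so the expression is invariant.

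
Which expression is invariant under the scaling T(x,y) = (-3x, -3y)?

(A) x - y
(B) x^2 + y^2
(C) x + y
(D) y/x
D

Under the uniform scaling T(x,y) = (-3x, -3y):
Substitute the transformed coordinates into each option and compare with the original:
(A) x - y  ->  (-3x) - (-3y) = -3x + 3y   [differs from x - y: not invariant]
(B) x^2 + y^2  ->  (-3x)^2 + (-3y)^2 = 9x^2 + 9y^2   [differs from x^2 + y^2: not invariant]
(C) x + y  ->  (-3x) + (-3y) = -3x - 3y   [differs from x + y: not invariant]
(D) y/x  ->  (-3y)/(-3x) = y/x   [equals y/x: invariant]

Only option (D), y/x, is unchanged by the transformation.
The common factor -3 cancels in a ratio of coordinates, while sums, products and sums of squares pick up factors of -3 or 9.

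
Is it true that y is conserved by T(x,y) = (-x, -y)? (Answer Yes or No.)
No

Substitute T(x,y) = (-x, -y) into the expression and compare with the original.

Original: y
After applying T: (-y) = -y

This differs from the original y (difference: -2y), so the expression is NOT invariant.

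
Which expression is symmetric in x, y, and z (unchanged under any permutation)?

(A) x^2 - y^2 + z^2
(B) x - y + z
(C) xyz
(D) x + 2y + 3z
C

A symmetric expression is unchanged when the variables are permuted; here the transformation to test is the swap (x, y) -> (y, x).
A symmetric expression must survive every permutation; the single swap x <-> y already eliminates the distractors, and the keyed expression is also unchanged by x <-> z and y <-> z (each variable enters it in exactly the same way).
Substitute the transformed coordinates into each option and compare with the original:
(A) x^2 - y^2 + z^2  ->  (y)^2 - (x)^2 + z^2 = -x^2 + y^2 + z^2   [differs from x^2 - y^2 + z^2: not invariant]
(B) x - y + z  ->  (y) - (x) + z = -x + y + z   [differs from x - y + z: not invariant]
(C) xyz  ->  (y)(x)z = xyz   [equals xyz: invariant]
(D) x + 2y + 3z  ->  (y) + 2(x) + 3z = 2x + y + 3z   [differs from x + 2y + 3z: not invariant]

Only option (C), xyz, is unchanged by the transformation.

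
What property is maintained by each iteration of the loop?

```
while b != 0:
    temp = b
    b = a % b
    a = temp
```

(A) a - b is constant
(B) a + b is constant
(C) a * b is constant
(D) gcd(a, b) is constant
D

A loop invariant must hold before the first iteration and be re-established by every execution of the body.

(D) gcd(a, b) is constant: One iteration replaces (a, b) by (b, a mod b). Since a mod b = a - q*b for an integer q, any common divisor of a and b divides b and a mod b, and conversely; hence gcd(b, a mod b) = gcd(a, b). For instance (33, 5) -> (5, 3) keeps gcd = 1. At exit b = 0 and a = gcd of the original inputs.

The other options fail:
(A) a - b is constant: e.g. (a, b) = (33, 5) -> (5, 3): the difference goes from 28 to 2.
(B) a + b is constant: e.g. (a, b) = (33, 5) -> (5, 3): the sum goes from 38 to 8.
(C) a * b is constant: e.g. (a, b) = (33, 5) -> (5, 3): the product goes from 165 to 15.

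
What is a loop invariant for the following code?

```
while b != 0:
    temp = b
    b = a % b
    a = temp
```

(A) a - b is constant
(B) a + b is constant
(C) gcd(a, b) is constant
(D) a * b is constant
C

A loop invariant must hold before the first iteration and be re-established by every execution of the body.

(C) gcd(a, b) is constant: One iteration replaces (a, b) by (b, a mod b). Since a mod b = a - q*b for an integer q, any common divisor of a and b divides b and a mod b, and conversely; hence gcd(b, a mod b) = gcd(a, b). For instance (30, 4) -> (4, 2) keeps gcd = 2. At exit b = 0 and a = gcd of the original inputs.

The other options fail:
(A) a - b is constant: e.g. (a, b) = (30, 4) -> (4, 2): the difference goes from 26 to 2.
(B) a + b is constant: e.g. (a, b) = (30, 4) -> (4, 2): the sum goes from 34 to 6.
(D) a * b is constant: e.g. (a, b) = (30, 4) -> (4, 2): the product goes from 120 to 8.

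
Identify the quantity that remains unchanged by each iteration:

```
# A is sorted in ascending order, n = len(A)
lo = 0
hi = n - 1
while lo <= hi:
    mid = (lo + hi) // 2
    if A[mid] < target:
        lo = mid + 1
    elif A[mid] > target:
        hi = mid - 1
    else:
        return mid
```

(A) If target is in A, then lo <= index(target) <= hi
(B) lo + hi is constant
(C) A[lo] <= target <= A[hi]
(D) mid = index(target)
A

A loop invariant must hold before the first iteration and be re-established by every execution of the body.

(A) If target is in A, then lo <= index(target) <= hi: Before the loop [lo, hi] = [0, n-1] covers every index. When A[mid] < target, sortedness puts target strictly to the right of mid, so setting lo = mid + 1 keeps index(target) in [lo, hi]; symmetrically for hi = mid - 1. Hence 'if target is in A then lo <= index(target) <= hi' holds after every iteration, and when lo > hi it proves target is absent.

The other options fail:
(B) lo + hi is constant: each iteration moves exactly one of lo, hi, so lo + hi changes (e.g. 0 + (n-1) becomes (mid+1) + (n-1)).
(C) A[lo] <= target <= A[hi]: fails when target is not in A (e.g. target < A[0] already violates it before the loop), so it is not maintained in general.
(D) mid = index(target): mid is just the current probe; it equals index(target) only on the iteration that returns.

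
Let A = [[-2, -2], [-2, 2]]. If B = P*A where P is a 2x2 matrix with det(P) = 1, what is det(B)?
-8

By the multiplicative property of determinants, det(B) = det(P*A) = det(P) * det(A) = det(A),
so the determinant is invariant under multiplication by any determinant-1 matrix; we just need det(A).

det(A) = (-2)(2) - (-2)(-2) = -4 - 4 = -8

Therefore det(B) = 1 * (-8) = -8.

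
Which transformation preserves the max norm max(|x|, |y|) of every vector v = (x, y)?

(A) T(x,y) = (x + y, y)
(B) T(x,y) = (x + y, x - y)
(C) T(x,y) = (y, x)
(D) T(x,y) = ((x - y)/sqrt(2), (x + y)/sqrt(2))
C

A transformation preserves a norm if ||T(v)|| = ||v|| for every v; a single vector where the norm changes rules an option out.

(A) T(x,y) = (x + y, y): v = (1, 1) has norm max(|1|, |1|) = 1, but T(v) = (2, 1) has norm 2 -- not preserved.
(B) T(x,y) = (x + y, x - y): v = (1, 1) has norm max(|1|, |1|) = 1, but T(v) = (2, 0) has norm 2 -- not preserved.
(C) T(x,y) = (y, x): preserves the norm -- it only permutes the coordinates and/or flips signs, which leaves max(|x|, |y|) unchanged.
(D) T(x,y) = ((x - y)/sqrt(2), (x + y)/sqrt(2)): v = (1, 0) has norm max(|1|, |0|) = 1, but T(v) = (sqrt(2)/2, sqrt(2)/2) has norm sqrt(2)/2 -- not preserved.

Therefore the answer is (C).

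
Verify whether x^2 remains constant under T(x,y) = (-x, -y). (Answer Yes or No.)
Yes

Substitute T(x,y) = (-x, -y) into the expression and compare with the original.

Original: x^2
After applying T: (-x)^2 = x^2

This is identical to the original x^2, so the expression is invariant.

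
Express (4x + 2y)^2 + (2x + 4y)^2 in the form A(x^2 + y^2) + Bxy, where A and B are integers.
20(x^2 + y^2) + 32xy

Expanding: (4x + 2y)^2 = 16x^2 + 16xy + 4y^2
(2x + 4y)^2 = 4x^2 + 16xy + 16y^2
Sum = (16+4)(x^2+y^2) + 32xy = 20(x^2 + y^2) + 32xy
This is symmetric in x and y.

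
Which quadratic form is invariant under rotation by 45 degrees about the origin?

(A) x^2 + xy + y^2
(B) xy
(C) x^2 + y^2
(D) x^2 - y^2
C

Rotation by 45 degrees sends (x, y) to (sqrt(2)x/2 - sqrt(2)y/2, sqrt(2)x/2 + sqrt(2)y/2).
Substitute the transformed coordinates into each option and compare with the original:
(A) x^2 + xy + y^2  ->  (sqrt(2)x/2 - sqrt(2)y/2)^2 + (sqrt(2)x/2 - sqrt(2)y/2)(sqrt(2)x/2 + sqrt(2)y/2) + (sqrt(2)x/2 + sqrt(2)y/2)^2 = 3x^2/2 + y^2/2   [differs from x^2 + xy + y^2: not invariant]
(B) xy  ->  (sqrt(2)x/2 - sqrt(2)y/2)(sqrt(2)x/2 + sqrt(2)y/2) = x^2/2 - y^2/2   [differs from xy: not invariant]
(C) x^2 + y^2  ->  (sqrt(2)x/2 - sqrt(2)y/2)^2 + (sqrt(2)x/2 + sqrt(2)y/2)^2 = x^2 + y^2   [equals x^2 + y^2: invariant]
(D) x^2 - y^2  ->  (sqrt(2)x/2 - sqrt(2)y/2)^2 - (sqrt(2)x/2 + sqrt(2)y/2)^2 = -2xy   [differs from x^2 - y^2: not invariant]

Only option (C), x^2 + y^2, is unchanged by the transformation.
x^2 + y^2 is the squared distance from the origin, which rotations preserve.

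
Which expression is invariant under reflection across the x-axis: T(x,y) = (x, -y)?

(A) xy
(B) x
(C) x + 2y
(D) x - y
B

The map is reflection across the x-axis: T(x,y) = (x, -y).
Substitute the transformed coordinates into each option and compare with the original:
(A) xy  ->  (x)(-y) = -xy   [differs from xy: not invariant]
(B) x  ->  (x) = x   [equals x: invariant]
(C) x + 2y  ->  (x) + 2(-y) = x - 2y   [differs from x + 2y: not invariant]
(D) x - y  ->  (x) - (-y) = x + y   [differs from x - y: not invariant]

Only option (B), x, is unchanged by the transformation.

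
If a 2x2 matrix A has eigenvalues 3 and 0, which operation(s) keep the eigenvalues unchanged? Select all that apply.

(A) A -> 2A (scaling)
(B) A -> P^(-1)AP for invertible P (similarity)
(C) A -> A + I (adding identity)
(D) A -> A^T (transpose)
B and D

Eigenvalues are preserved by:
1. Similarity transformations: A -> P^(-1)AP (same characteristic polynomial)
2. Transpose: A^T has the same eigenvalues as A

Eigenvalues are NOT preserved by:
- Adding identity: eigenvalues become 3+1, 0+1
- Scaling: eigenvalues become 6, 0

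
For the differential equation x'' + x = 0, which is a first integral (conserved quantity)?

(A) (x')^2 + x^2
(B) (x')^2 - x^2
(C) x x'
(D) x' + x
A

A first integral I satisfies dI/dt = 0 along every solution. Differentiate each option and use the equation of motion:
(A) d/dt[(x')^2 + x^2] = 2x'x'' + 2x x' = 2x'(-x) + 2x x' = 0
(B) d/dt[(x')^2 - x^2] = 2x'x'' - 2x x' = -4x x', not identically 0
(C) d/dt[x x'] = (x')^2 + x x'' = (x')^2 - x^2, not identically 0
(D) d/dt[x' + x] = x'' + x' = -x + x', not identically 0

Only (A) has zero time-derivative. So the energy-like quantity (x')^2 + x^2 is the first integral.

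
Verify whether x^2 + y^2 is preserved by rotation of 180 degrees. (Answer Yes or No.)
Yes

Applying rotation by 180 degrees: x' = x*cos(180 degrees) - y*sin(180 degrees) = -x, y' = x*sin(180 degrees) + y*cos(180 degrees) = -y

Substituting into x^2 + y^2:
(-x)^2 + (-y)^2
= x^2 + y^2

This equals the original expression x^2 + y^2, so it IS invariant.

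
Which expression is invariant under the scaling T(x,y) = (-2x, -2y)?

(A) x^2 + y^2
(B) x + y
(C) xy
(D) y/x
D

Under the uniform scaling T(x,y) = (-2x, -2y):
Substitute the transformed coordinates into each option and compare with the original:
(A) x^2 + y^2  ->  (-2x)^2 + (-2y)^2 = 4x^2 + 4y^2   [differs from x^2 + y^2: not invariant]
(B) x + y  ->  (-2x) + (-2y) = -2x - 2y   [differs from x + y: not invariant]
(C) xy  ->  (-2x)(-2y) = 4xy   [differs from xy: not invariant]
(D) y/x  ->  (-2y)/(-2x) = y/x   [equals y/x: invariant]

Only option (D), y/x, is unchanged by the transformation.
The common factor -2 cancels in a ratio of coordinates, while sums, products and sums of squares pick up factors of -2 or 4.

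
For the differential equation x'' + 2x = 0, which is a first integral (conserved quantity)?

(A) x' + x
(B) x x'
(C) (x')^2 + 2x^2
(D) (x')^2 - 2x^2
C

A first integral I satisfies dI/dt = 0 along every solution. Differentiate each option and use the equation of motion:
(A) d/dt[x' + x] = x'' + x' = -2x + x', not identically 0
(B) d/dt[x x'] = (x')^2 + x x'' = (x')^2 - 2x^2, not identically 0
(C) d/dt[(x')^2 + 2x^2] = 2x'x'' + 4x x' = 2x'(-2x) + 4x x' = 0
(D) d/dt[(x')^2 - 2x^2] = 2x'x'' - 4x x' = -8x x', not identically 0

Only (C) has zero time-derivative. So the energy-like quantity (x')^2 + 2x^2 is the first integral.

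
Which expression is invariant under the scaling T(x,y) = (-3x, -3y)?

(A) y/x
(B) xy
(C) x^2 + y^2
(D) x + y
A

Under the uniform scaling T(x,y) = (-3x, -3y):
Substitute the transformed coordinates into each option and compare with the original:
(A) y/x  ->  (-3y)/(-3x) = y/x   [equals y/x: invariant]
(B) xy  ->  (-3x)(-3y) = 9xy   [differs from xy: not invariant]
(C) x^2 + y^2  ->  (-3x)^2 + (-3y)^2 = 9x^2 + 9y^2   [differs from x^2 + y^2: not invariant]
(D) x + y  ->  (-3x) + (-3y) = -3x - 3y   [differs from x + y: not invariant]

Only option (A), y/x, is unchanged by the transformation.
The common factor -3 cancels in a ratio of coordinates, while sums, products and sums of squares pick up factors of -3 or 9.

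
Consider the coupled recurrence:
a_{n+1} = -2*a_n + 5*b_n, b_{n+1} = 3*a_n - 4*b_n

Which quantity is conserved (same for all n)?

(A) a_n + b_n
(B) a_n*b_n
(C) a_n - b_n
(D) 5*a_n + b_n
A

Replace a_n by a_{n+1} = -2*a_n + 5*b_n and b_n by b_{n+1} = 3*a_n - 4*b_n in each option and simplify:
(A) a_n + b_n  ->  (-2*a_n + 5*b_n) + (3*a_n - 4*b_n) = a_n + b_n   [conserved]
(B) a_n*b_n  ->  (-2*a_n + 5*b_n)*(3*a_n - 4*b_n) = -6*a_n^2 + 23*a_n*b_n - 20*b_n^2   [not conserved]
(C) a_n - b_n  ->  (-2*a_n + 5*b_n) - (3*a_n - 4*b_n) = -5*a_n + 9*b_n   [not conserved]
(D) 5*a_n + b_n  ->  5*(-2*a_n + 5*b_n) + (3*a_n - 4*b_n) = -7*a_n + 21*b_n   [not conserved]

Only (A) a_n + b_n returns to itself after one step, so it is the conserved quantity.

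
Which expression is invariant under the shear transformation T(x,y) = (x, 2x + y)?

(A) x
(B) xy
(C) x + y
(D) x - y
A

Under the shear T(x,y) = (x, 2x + y):
Substitute the transformed coordinates into each option and compare with the original:
(A) x  ->  (x) = x   [equals x: invariant]
(B) xy  ->  (x)(2x + y) = 2x^2 + xy   [differs from xy: not invariant]
(C) x + y  ->  (x) + (2x + y) = 3x + y   [differs from x + y: not invariant]
(D) x - y  ->  (x) - (2x + y) = -x - y   [differs from x - y: not invariant]

Only option (A), x, is unchanged by the transformation.
A vertical shear moves points parallel to the y-axis, so the x-coordinate (and any function of x alone) is unchanged.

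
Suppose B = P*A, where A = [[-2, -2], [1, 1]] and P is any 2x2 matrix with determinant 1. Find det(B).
0

By the multiplicative property of determinants, det(B) = det(P*A) = det(P) * det(A) = det(A),
so the determinant is invariant under multiplication by any determinant-1 matrix; we just need det(A).

det(A) = (-2)(1) - (-2)(1) = -2 - (-2) = 0

Therefore det(B) = 1 * 0 = 0.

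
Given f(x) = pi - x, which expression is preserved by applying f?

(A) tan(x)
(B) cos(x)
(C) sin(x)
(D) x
C

For f(x) = pi - x:
sin(pi - x) = sin(x), so sine is invariant under this transformation.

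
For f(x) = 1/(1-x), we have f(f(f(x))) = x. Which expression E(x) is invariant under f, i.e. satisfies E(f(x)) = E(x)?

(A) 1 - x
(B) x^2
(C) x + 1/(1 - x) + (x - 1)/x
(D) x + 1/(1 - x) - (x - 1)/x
C

Replace x by f(x) = 1/(1 - x) in each option and simplify. As a quick numerical cross-check, also compare E(3) with E(f(3)) = E(-1/2).

(A) 1 - x  ->  1 - (1/(1 - x)) = x/(x - 1); check: E(3) = -2 but E(-1/2) = 3/2.   [not invariant]
(B) x^2  ->  (1/(1 - x))^2 = (x - 1)^(-2); check: E(3) = 9 but E(-1/2) = 1/4.   [not invariant]
(C) x + 1/(1 - x) + (x - 1)/x  ->  (1/(1 - x)) + 1/(1 - (1/(1 - x))) + ((1/(1 - x)) - 1)/(1/(1 - x)), which simplifies back to x + 1/(1 - x) + (x - 1)/x; check: E(3) = 19/6, E(-1/2) = 19/6.   [invariant]
(D) x + 1/(1 - x) - (x - 1)/x  ->  (1/(1 - x)) + 1/(1 - (1/(1 - x))) - ((1/(1 - x)) - 1)/(1/(1 - x)) = (x^2(1 - x) - x + (x - 1)^2)/(x(x - 1)); check: E(3) = 11/6 but E(-1/2) = -17/6.   [not invariant]

Only (C) is unchanged. Indeed f(f(x)) = 1/(1 - 1/(1-x)) = (1-x)/(-x) = (x-1)/x, so E(x) = x + f(x) + f(f(x)) is the sum over the whole 3-cycle; applying f just permutes the three terms cyclically (x -> f(x) -> f(f(x)) -> x), leaving the sum unchanged.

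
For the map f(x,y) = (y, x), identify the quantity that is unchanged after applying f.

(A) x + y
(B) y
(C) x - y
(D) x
A

For f(x,y) = (y, x):
After applying f: x' = y, y' = x. So x' + y' = y + x = x + y.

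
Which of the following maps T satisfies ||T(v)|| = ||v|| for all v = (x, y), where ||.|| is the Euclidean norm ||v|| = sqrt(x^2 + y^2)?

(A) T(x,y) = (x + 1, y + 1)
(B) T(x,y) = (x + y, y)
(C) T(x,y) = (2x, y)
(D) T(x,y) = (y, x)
D

A transformation preserves a norm if ||T(v)|| = ||v|| for every v; a single vector where the norm changes rules an option out.

(A) T(x,y) = (x + 1, y + 1): v = (1, 0) has norm sqrt((1)^2 + (0)^2) = 1, but T(v) = (2, 1) has norm sqrt(5) -- not preserved.
(B) T(x,y) = (x + y, y): v = (0, 1) has norm sqrt((0)^2 + (1)^2) = 1, but T(v) = (1, 1) has norm sqrt(2) -- not preserved.
(C) T(x,y) = (2x, y): v = (1, 0) has norm sqrt((1)^2 + (0)^2) = 1, but T(v) = (2, 0) has norm 2 -- not preserved.
(D) T(x,y) = (y, x): preserves the norm -- it is an orthogonal map (a rotation/reflection), and (y)^2 + (x)^2 simplifies to x^2 + y^2.

Therefore the answer is (D).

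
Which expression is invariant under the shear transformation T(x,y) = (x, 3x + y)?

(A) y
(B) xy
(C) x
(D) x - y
C

Under the shear T(x,y) = (x, 3x + y):
Substitute the transformed coordinates into each option and compare with the original:
(A) y  ->  (3x + y) = 3x + y   [differs from y: not invariant]
(B) xy  ->  (x)(3x + y) = 3x^2 + xy   [differs from xy: not invariant]
(C) x  ->  (x) = x   [equals x: invariant]
(D) x - y  ->  (x) - (3x + y) = -2x - y   [differs from x - y: not invariant]

Only option (C), x, is unchanged by the transformation.
A vertical shear moves points parallel to the y-axis, so the x-coordinate (and any function of x alone) is unchanged.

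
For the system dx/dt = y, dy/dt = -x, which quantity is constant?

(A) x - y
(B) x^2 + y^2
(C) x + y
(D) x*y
B

A first integral I satisfies dI/dt = 0 along every solution. Differentiate each option and use the equation of motion:
(A) d/dt[x - y] = y - (-x) = x + y, not identically 0
(B) d/dt[x^2 + y^2] = 2x*dx/dt + 2y*dy/dt = 2x*y + 2y*(-x) = 0
(C) d/dt[x + y] = y + (-x) = y - x, not identically 0
(D) d/dt[x*y] = (dx/dt)y + x(dy/dt) = y^2 - x^2, not identically 0

Only (B) has zero time-derivative. So x^2 + y^2 (the squared radius; trajectories are circles) is the conserved quantity.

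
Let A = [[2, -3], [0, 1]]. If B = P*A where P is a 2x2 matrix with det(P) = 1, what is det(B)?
2

By the multiplicative property of determinants, det(B) = det(P*A) = det(P) * det(A) = det(A),
so the determinant is invariant under multiplication by any determinant-1 matrix; we just need det(A).

det(A) = (2)(1) - (-3)(0) = 2 - 0 = 2

Therefore det(B) = 1 * 2 = 2.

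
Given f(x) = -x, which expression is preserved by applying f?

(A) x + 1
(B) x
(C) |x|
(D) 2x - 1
C

For f(x) = -x:
Applying f replaces x by -x. Since |-x| = |x|, the absolute value is unchanged by f, whereas x -> -x, 2x - 1 -> -2x - 1 and x + 1 -> -x + 1 all change.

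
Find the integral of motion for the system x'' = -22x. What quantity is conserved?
E = (x')^2 + 22x^2

Multiply the equation by x':
x' * x'' = -22x * x'
The left side is d/dt[(x')^2/2] and the right side is d/dt[-22x^2/2], so
d/dt[(x')^2/2 + 22x^2/2] = 0, i.e. (x')^2/2 + 22x^2/2 = constant.
Multiplying by 2, the integral of motion is E = (x')^2 + 22x^2.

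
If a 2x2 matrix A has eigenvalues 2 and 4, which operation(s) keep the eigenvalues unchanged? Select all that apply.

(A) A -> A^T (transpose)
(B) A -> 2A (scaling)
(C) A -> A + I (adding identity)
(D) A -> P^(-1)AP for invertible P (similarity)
A and D

Eigenvalues are preserved by:
1. Similarity transformations: A -> P^(-1)AP (same characteristic polynomial)
2. Transpose: A^T has the same eigenvalues as A

Eigenvalues are NOT preserved by:
- Adding identity: eigenvalues become 2+1, 4+1
- Scaling: eigenvalues become 4, 8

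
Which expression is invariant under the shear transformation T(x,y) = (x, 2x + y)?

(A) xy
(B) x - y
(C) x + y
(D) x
D

Under the shear T(x,y) = (x, 2x + y):
Substitute the transformed coordinates into each option and compare with the original:
(A) xy  ->  (x)(2x + y) = 2x^2 + xy   [differs from xy: not invariant]
(B) x - y  ->  (x) - (2x + y) = -x - y   [differs from x - y: not invariant]
(C) x + y  ->  (x) + (2x + y) = 3x + y   [differs from x + y: not invariant]
(D) x  ->  (x) = x   [equals x: invariant]

Only option (D), x, is unchanged by the transformation.
A vertical shear moves points parallel to the y-axis, so the x-coordinate (and any function of x alone) is unchanged.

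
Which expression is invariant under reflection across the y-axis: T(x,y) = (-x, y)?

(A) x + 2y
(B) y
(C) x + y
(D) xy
B

The map is reflection across the y-axis: T(x,y) = (-x, y).
Substitute the transformed coordinates into each option and compare with the original:
(A) x + 2y  ->  (-x) + 2(y) = -x + 2y   [differs from x + 2y: not invariant]
(B) y  ->  (y) = y   [equals y: invariant]
(C) x + y  ->  (-x) + (y) = -x + y   [differs from x + y: not invariant]
(D) xy  ->  (-x)(y) = -xy   [differs from xy: not invariant]

Only option (B), y, is unchanged by the transformation.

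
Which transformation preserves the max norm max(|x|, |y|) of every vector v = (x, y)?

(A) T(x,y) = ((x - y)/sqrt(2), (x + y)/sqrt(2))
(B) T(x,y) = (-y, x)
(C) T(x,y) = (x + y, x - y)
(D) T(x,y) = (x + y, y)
B

A transformation preserves a norm if ||T(v)|| = ||v|| for every v; a single vector where the norm changes rules an option out.

(A) T(x,y) = ((x - y)/sqrt(2), (x + y)/sqrt(2)): v = (1, 0) has norm max(|1|, |0|) = 1, but T(v) = (sqrt(2)/2, sqrt(2)/2) has norm sqrt(2)/2 -- not preserved.
(B) T(x,y) = (-y, x): preserves the norm -- it only permutes the coordinates and/or flips signs, which leaves max(|x|, |y|) unchanged.
(C) T(x,y) = (x + y, x - y): v = (1, 1) has norm max(|1|, |1|) = 1, but T(v) = (2, 0) has norm 2 -- not preserved.
(D) T(x,y) = (x + y, y): v = (1, 1) has norm max(|1|, |1|) = 1, but T(v) = (2, 1) has norm 2 -- not preserved.

Therefore the answer is (B).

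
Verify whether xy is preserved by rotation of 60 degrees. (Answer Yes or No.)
No

Applying rotation by 60 degrees: x' = x*cos(60 degrees) - y*sin(60 degrees) = x/2 - sqrt(3)y/2, y' = x*sin(60 degrees) + y*cos(60 degrees) = sqrt(3)x/2 + y/2

Substituting into xy:
(x/2 - sqrt(3)y/2)(sqrt(3)x/2 + y/2)
= sqrt(3)x^2/4 - xy/2 - sqrt(3)y^2/4

This differs from the original expression xy, so it is NOT invariant.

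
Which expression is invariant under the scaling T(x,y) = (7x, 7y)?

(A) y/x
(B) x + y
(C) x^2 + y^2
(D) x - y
A

Under the uniform scaling T(x,y) = (7x, 7y):
Substitute the transformed coordinates into each option and compare with the original:
(A) y/x  ->  (7y)/(7x) = y/x   [equals y/x: invariant]
(B) x + y  ->  (7x) + (7y) = 7x + 7y   [differs from x + y: not invariant]
(C) x^2 + y^2  ->  (7x)^2 + (7y)^2 = 49x^2 + 49y^2   [differs from x^2 + y^2: not invariant]
(D) x - y  ->  (7x) - (7y) = 7x - 7y   [differs from x - y: not invariant]

Only option (A), y/x, is unchanged by the transformation.
The common factor 7 cancels in a ratio of coordinates, while sums, products and sums of squares pick up factors of 7 or 49.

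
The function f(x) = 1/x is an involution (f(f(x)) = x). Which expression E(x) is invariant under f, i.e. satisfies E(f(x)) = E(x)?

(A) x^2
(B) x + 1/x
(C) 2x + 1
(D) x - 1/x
B

Replace x by f(x) = 1/x in each option and simplify. As a quick numerical cross-check, also compare E(3) with E(f(3)) = E(1/3).

(A) x^2  ->  (1/x)^2 = x^(-2); check: E(3) = 9 but E(1/3) = 1/9.   [not invariant]
(B) x + 1/x  ->  (1/x) + 1/(1/x), which simplifies back to x + 1/x; check: E(3) = 10/3, E(1/3) = 10/3.   [invariant]
(C) 2x + 1  ->  2(1/x) + 1 = (x + 2)/x; check: E(3) = 7 but E(1/3) = 5/3.   [not invariant]
(D) x - 1/x  ->  (1/x) - 1/(1/x) = -x + 1/x; check: E(3) = 8/3 but E(1/3) = -8/3.   [not invariant]

Only (B) is unchanged. E is symmetric under swapping x with f(x) = 1/x, which is exactly what an involution does.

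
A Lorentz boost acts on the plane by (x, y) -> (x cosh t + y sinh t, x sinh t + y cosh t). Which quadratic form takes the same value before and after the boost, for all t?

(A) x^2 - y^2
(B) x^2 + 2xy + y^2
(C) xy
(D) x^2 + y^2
A

Write x' = x cosh t + y sinh t, y' = x sinh t + y cosh t and substitute into each option:
(A) x^2 - y^2: (x cosh t + y sinh t)^2 - (x sinh t + y cosh t)^2 = x^2(cosh^2 t - sinh^2 t) + 2xy(cosh t sinh t - sinh t cosh t) + y^2(sinh^2 t - cosh^2 t) = x^2 - y^2   [invariant, using cosh^2 t - sinh^2 t = 1]
(B) x^2 + 2xy + y^2: (x' + y')^2 with x' + y' = (x + y)(cosh t + sinh t) = (x + y)e^t, so it becomes (x + y)^2 e^(2t)   [not invariant for t != 0]
(C) xy: (x cosh t + y sinh t)(x sinh t + y cosh t) = xy(cosh^2 t + sinh^2 t) + (x^2 + y^2) sinh t cosh t = xy cosh 2t + (x^2 + y^2)(sinh 2t)/2   [not invariant for t != 0]
(D) x^2 + y^2: (x cosh t + y sinh t)^2 + (x sinh t + y cosh t)^2 = (x^2 + y^2)(cosh^2 t + sinh^2 t) + 4xy sinh t cosh t = (x^2 + y^2) cosh 2t + 2xy sinh 2t   [not invariant for t != 0]

Only (A) x^2 - y^2 is unchanged; it is the Minkowski form preserved by Lorentz boosts, just as x^2 + y^2 is preserved by ordinary rotations.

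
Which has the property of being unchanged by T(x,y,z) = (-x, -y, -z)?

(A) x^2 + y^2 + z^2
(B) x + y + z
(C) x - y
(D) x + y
A

Apply T(x,y,z) = (-x, -y, -z) to each option, i.e. replace (x, y, z) by the transformed coordinates.
Substitute the transformed coordinates into each option and compare with the original:
(A) x^2 + y^2 + z^2  ->  (-x)^2 + (-y)^2 + (-z)^2 = x^2 + y^2 + z^2   [equals x^2 + y^2 + z^2: invariant]
(B) x + y + z  ->  (-x) + (-y) + (-z) = -x - y - z   [differs from x + y + z: not invariant]
(C) x - y  ->  (-x) - (-y) = -x + y   [differs from x - y: not invariant]
(D) x + y  ->  (-x) + (-y) = -x - y   [differs from x + y: not invariant]

Only option (A), x^2 + y^2 + z^2, is unchanged by the transformation.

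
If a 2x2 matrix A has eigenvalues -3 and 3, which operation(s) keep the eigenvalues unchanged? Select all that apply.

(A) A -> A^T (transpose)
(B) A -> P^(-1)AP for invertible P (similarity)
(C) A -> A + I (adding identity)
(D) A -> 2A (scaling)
A and B

Eigenvalues are preserved by:
1. Similarity transformations: A -> P^(-1)AP (same characteristic polynomial)
2. Transpose: A^T has the same eigenvalues as A

Eigenvalues are NOT preserved by:
- Adding identity: eigenvalues become -3+1, 3+1
- Scaling: eigenvalues become -6, 6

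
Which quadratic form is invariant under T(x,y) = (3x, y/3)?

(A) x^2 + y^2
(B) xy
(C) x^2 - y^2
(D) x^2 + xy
B

T multiplies x by 3 and divides y by 3.
Substitute the transformed coordinates into each option and compare with the original:
(A) x^2 + y^2  ->  (3x)^2 + (y/3)^2 = 9x^2 + y^2/9   [differs from x^2 + y^2: not invariant]
(B) xy  ->  (3x)(y/3) = xy   [equals xy: invariant]
(C) x^2 - y^2  ->  (3x)^2 - (y/3)^2 = 9x^2 - y^2/9   [differs from x^2 - y^2: not invariant]
(D) x^2 + xy  ->  (3x)^2 + (3x)(y/3) = 9x^2 + xy   [differs from x^2 + xy: not invariant]

Only option (B), xy, is unchanged by the transformation.
The factors 3 and 1/3 cancel only in the pure product xy.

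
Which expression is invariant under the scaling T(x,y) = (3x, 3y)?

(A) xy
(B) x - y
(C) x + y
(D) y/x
D

Under the uniform scaling T(x,y) = (3x, 3y):
Substitute the transformed coordinates into each option and compare with the original:
(A) xy  ->  (3x)(3y) = 9xy   [differs from xy: not invariant]
(B) x - y  ->  (3x) - (3y) = 3x - 3y   [differs from x - y: not invariant]
(C) x + y  ->  (3x) + (3y) = 3x + 3y   [differs from x + y: not invariant]
(D) y/x  ->  (3y)/(3x) = y/x   [equals y/x: invariant]

Only option (D), y/x, is unchanged by the transformation.
The common factor 3 cancels in a ratio of coordinates, while sums, products and sums of squares pick up factors of 3 or 9.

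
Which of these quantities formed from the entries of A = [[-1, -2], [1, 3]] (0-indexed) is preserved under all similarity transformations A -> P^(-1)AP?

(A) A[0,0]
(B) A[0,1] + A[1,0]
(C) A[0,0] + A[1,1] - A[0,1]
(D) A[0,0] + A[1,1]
D

A[0,0] + A[1,1] is the trace of A. By the cyclic property of the trace, tr(P^(-1)AP) = tr(APP^(-1)) = tr(A), so it is the same for every matrix similar to A.

The other combinations are not similarity invariants. For example, take P = [[1, 1], [0, 1]] (det P = 1), so P^(-1) = [[1, -1], [0, 1]] and
B = P^(-1)AP = [[-2, -7], [1, 4]].
Evaluating each option on A and on B:
(A) A[0,0]: -1 for A, -2 for B -> changes
(B) A[0,1] + A[1,0]: -1 for A, -6 for B -> changes
(C) A[0,0] + A[1,1] - A[0,1]: 4 for A, 9 for B -> changes
(D) A[0,0] + A[1,1]: 2 for A, 2 for B -> unchanged

Only (D) A[0,0] + A[1,1] = 2 survives (and it does so for every P, not just this one), so it is the invariant.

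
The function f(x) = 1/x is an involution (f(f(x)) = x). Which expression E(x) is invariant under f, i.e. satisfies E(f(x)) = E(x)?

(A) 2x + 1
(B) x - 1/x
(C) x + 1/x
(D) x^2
C

Replace x by f(x) = 1/x in each option and simplify. As a quick numerical cross-check, also compare E(3) with E(f(3)) = E(1/3).

(A) 2x + 1  ->  2(1/x) + 1 = (x + 2)/x; check: E(3) = 7 but E(1/3) = 5/3.   [not invariant]
(B) x - 1/x  ->  (1/x) - 1/(1/x) = -x + 1/x; check: E(3) = 8/3 but E(1/3) = -8/3.   [not invariant]
(C) x + 1/x  ->  (1/x) + 1/(1/x), which simplifies back to x + 1/x; check: E(3) = 10/3, E(1/3) = 10/3.   [invariant]
(D) x^2  ->  (1/x)^2 = x^(-2); check: E(3) = 9 but E(1/3) = 1/9.   [not invariant]

Only (C) is unchanged. E is symmetric under swapping x with f(x) = 1/x, which is exactly what an involution does.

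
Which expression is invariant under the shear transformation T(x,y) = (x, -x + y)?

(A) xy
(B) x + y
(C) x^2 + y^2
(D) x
D

Under the shear T(x,y) = (x, -x + y):
Substitute the transformed coordinates into each option and compare with the original:
(A) xy  ->  (x)(-x + y) = -x^2 + xy   [differs from xy: not invariant]
(B) x + y  ->  (x) + (-x + y) = y   [differs from x + y: not invariant]
(C) x^2 + y^2  ->  (x)^2 + (-x + y)^2 = 2x^2 - 2xy + y^2   [differs from x^2 + y^2: not invariant]
(D) x  ->  (x) = x   [equals x: invariant]

Only option (D), x, is unchanged by the transformation.
A vertical shear moves points parallel to the y-axis, so the x-coordinate (and any function of x alone) is unchanged.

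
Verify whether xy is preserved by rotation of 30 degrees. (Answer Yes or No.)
No

Applying rotation by 30 degrees: x' = x*cos(30 degrees) - y*sin(30 degrees) = sqrt(3)x/2 - y/2, y' = x*sin(30 degrees) + y*cos(30 degrees) = x/2 + sqrt(3)y/2

Substituting into xy:
(sqrt(3)x/2 - y/2)(x/2 + sqrt(3)y/2)
= sqrt(3)x^2/4 + xy/2 - sqrt(3)y^2/4

This differs from the original expression xy, so it is NOT invariant.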